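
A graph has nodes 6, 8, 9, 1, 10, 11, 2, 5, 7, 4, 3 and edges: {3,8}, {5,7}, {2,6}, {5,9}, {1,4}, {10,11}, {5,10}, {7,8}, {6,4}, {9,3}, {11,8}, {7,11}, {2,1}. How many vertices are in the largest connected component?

Starting from 1 we can reach 1, 2, 4, 6. That is one component of size 4.
Starting from 3 we can reach 3, 5, 7, 8, 9, 10, 11. That is one component of size 7.
The largest has 7 vertices.

7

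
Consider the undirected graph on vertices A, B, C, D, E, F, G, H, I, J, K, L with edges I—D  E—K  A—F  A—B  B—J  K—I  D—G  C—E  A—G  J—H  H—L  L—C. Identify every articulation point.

A

Removing A increases the component count from 1 to 2, so A is a cut vertex.
By contrast removing B leaves 1 component; it is not a cut vertex. No other vertex is a cut vertex either.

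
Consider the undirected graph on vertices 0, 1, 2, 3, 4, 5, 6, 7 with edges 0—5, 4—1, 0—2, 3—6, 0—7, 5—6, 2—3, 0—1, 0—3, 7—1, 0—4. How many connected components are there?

Starting from 0 we can reach 0, 1, 2, 3, 4, 5, 6, 7. That is one component of size 8.
Total: 1 component.

1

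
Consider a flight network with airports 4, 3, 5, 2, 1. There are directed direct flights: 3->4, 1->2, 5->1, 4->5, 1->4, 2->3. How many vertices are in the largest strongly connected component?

{1, 2, 3, 4, 5} are all mutually reachable — one SCC of size 5.
The largest has 5 vertices.

5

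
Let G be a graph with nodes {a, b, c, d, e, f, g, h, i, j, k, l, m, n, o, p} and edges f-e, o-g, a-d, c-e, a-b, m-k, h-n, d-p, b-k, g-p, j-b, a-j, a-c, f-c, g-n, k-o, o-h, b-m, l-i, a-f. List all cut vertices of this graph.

a

Removing a increases the component count from 2 to 3, so a is a cut vertex.
By contrast removing i leaves 2 components; it is not a cut vertex. No other vertex is a cut vertex either.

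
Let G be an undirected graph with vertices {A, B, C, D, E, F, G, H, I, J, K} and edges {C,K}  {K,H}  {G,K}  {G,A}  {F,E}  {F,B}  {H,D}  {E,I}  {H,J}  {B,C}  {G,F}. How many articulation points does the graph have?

5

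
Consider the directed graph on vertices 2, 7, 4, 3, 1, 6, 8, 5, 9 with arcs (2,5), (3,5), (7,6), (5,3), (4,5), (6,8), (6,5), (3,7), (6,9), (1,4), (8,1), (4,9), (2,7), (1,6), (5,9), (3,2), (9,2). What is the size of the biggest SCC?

9

{1, 2, 3, 4, 5, 6, 7, 8, 9} are all mutually reachable — one SCC of size 9.
The largest has 9 vertices.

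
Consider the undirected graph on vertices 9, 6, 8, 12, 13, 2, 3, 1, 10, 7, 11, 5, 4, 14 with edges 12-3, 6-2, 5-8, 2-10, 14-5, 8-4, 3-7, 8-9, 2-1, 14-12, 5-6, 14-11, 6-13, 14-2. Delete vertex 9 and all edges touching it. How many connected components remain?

1

With 9 gone, the remaining components are: {1, 2, 3, 4, 5, 6, 7, 8, 10, 11, 12, 13, 14}.
That is 1 component.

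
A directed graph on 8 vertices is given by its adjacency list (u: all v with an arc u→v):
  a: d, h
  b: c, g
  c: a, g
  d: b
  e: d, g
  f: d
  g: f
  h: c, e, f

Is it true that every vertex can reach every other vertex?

From f we can reach every vertex (a, b, c, d, e, f, g, h), and every vertex can reach f (a, b, c, d, e, f, g, h). So the whole graph is one strongly connected component.

Yes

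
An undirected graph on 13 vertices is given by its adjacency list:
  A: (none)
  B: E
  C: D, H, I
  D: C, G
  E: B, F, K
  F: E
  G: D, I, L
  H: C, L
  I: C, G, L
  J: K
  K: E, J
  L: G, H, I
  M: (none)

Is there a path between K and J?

Yes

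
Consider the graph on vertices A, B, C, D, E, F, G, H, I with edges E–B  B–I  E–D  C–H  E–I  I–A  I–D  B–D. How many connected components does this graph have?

4

G is isolated — a component by itself.
F is isolated — a component by itself.
Starting from C we can reach C, H. That is one component of size 2.
Starting from A we can reach A, B, D, E, I. That is one component of size 5.
Total: 4 components.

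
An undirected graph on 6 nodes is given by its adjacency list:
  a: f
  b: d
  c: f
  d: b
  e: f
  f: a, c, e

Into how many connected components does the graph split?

Starting from b we can reach b, d. That is one component of size 2.
Starting from a we can reach a, c, e, f. That is one component of size 4.
Total: 2 components.

2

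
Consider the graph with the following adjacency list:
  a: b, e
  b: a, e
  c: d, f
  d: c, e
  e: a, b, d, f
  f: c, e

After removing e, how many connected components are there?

With e gone, the remaining components are: {a, b}; {c, d, f}.
That is 2 components.

2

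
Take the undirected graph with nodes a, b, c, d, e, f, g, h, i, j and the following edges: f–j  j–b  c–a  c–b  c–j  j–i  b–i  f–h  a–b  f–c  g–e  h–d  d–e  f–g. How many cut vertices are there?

1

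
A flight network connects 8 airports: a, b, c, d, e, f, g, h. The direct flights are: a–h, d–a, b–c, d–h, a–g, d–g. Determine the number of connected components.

f is isolated — a component by itself.
e is isolated — a component by itself.
Starting from b we can reach b, c. That is one component of size 2.
Starting from a we can reach a, d, g, h. That is one component of size 4.
Total: 4 components.

4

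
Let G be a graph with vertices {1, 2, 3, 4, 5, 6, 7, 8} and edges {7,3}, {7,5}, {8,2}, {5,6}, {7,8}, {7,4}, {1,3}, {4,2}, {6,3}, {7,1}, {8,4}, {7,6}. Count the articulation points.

1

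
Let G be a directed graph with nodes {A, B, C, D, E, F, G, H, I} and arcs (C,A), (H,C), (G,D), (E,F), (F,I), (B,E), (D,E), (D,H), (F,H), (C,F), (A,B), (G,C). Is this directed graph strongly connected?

No

There is no directed path from H to G, so the graph is not strongly connected.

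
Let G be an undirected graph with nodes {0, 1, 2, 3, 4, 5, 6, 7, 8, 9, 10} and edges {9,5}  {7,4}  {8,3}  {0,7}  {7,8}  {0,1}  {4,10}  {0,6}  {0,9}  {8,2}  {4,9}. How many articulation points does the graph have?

5

Removing 0 increases the component count from 1 to 3, so 0 is a cut vertex.
Removing 4 increases the component count from 1 to 2, so 4 is a cut vertex.
Removing 7 increases the component count from 1 to 2, so 7 is a cut vertex.
Likewise 8, 9 are cut vertices.
By contrast removing 6 leaves 1 component; it is not a cut vertex. No other vertex is a cut vertex either.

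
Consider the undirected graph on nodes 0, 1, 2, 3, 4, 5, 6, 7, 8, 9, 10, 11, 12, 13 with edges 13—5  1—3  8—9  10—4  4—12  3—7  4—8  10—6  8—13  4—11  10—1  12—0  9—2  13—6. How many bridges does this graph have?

9

The edges on the cycle 10-4-8-13-6-10 are not bridges since each lies on that cycle.
But removing 2—9 disconnects 2 from 9; removing 3—7 disconnects 3 from 7; removing 8—9 disconnects 8 from 9; removing 4—12 disconnects 4 from 12 — these are bridges.
In total 9 edges are bridges.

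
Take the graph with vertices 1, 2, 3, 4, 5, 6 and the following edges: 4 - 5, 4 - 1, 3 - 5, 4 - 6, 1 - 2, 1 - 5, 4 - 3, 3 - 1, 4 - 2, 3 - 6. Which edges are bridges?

none

The edges on the cycle 4-3-6-4 are not bridges since each lies on that cycle.
Every edge lies on some cycle, so there are no bridges.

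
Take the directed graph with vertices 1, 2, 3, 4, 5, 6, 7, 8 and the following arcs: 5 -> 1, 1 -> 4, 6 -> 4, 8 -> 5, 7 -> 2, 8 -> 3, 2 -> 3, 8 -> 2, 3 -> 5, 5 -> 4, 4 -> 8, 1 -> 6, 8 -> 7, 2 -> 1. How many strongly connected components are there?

1

{1, 2, 3, 4, 5, 6, 7, 8} are all mutually reachable — one SCC of size 8.
That gives 1 strongly connected component.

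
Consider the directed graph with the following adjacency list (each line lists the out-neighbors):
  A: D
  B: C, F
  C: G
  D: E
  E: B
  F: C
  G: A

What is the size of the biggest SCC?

7

{A, B, C, D, E, F, G} are all mutually reachable — one SCC of size 7.
The largest has 7 vertices.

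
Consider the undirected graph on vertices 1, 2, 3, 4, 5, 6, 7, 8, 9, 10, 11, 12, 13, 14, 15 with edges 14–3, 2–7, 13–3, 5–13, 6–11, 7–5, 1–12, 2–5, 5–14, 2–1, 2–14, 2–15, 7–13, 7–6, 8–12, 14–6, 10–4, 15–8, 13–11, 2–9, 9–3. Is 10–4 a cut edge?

Removing 10–4 leaves no path between 10 and 4: the component count goes from 2 to 3. So it is a bridge.

Yes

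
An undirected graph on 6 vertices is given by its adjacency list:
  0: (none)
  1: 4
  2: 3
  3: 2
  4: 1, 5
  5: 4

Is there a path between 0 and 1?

No

The component containing 0 is {0}, and 1 is not in it.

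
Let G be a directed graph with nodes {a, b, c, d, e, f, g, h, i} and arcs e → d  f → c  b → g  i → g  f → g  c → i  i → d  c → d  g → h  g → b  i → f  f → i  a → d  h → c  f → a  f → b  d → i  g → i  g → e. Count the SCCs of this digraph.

{a, b, c, d, e, f, g, h, i} are all mutually reachable — one SCC of size 9.
That gives 1 strongly connected component.

1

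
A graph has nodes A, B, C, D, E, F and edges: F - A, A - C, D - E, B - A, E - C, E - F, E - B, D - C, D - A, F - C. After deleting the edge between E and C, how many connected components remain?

1

E and C are still connected via E-D-C, so the component count stays at 1.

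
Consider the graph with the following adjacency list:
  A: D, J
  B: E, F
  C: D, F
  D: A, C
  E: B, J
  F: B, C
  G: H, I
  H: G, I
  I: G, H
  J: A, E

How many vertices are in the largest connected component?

Starting from G we can reach G, H, I. That is one component of size 3.
Starting from A we can reach A, B, C, D, E, F, J. That is one component of size 7.
The largest has 7 vertices.

7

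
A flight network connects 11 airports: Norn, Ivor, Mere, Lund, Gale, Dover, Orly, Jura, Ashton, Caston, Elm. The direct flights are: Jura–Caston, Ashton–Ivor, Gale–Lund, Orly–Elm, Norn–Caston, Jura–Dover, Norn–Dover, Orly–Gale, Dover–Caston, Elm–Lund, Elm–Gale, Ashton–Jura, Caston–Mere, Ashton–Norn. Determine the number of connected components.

Starting from Elm we can reach Elm, Gale, Lund, Orly. That is one component of size 4.
Starting from Ivor we can reach Ivor, Jura, Mere, Norn, Dover, Ashton, Caston. That is one component of size 7.
Total: 2 components.

2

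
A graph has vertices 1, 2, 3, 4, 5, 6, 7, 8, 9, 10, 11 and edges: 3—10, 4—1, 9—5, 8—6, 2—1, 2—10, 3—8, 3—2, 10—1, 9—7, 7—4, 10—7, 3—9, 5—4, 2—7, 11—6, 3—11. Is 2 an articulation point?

Deleting 2 leaves 1 component (was 1) (its neighbors 1, 3, 7, 10 remain connected to each other), so 2 is not a cut vertex.

No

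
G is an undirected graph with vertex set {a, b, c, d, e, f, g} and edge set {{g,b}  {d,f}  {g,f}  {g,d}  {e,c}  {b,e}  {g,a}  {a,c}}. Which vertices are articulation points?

Removing g increases the component count from 1 to 2, so g is a cut vertex.
By contrast removing c leaves 1 component; it is not a cut vertex. No other vertex is a cut vertex either.

g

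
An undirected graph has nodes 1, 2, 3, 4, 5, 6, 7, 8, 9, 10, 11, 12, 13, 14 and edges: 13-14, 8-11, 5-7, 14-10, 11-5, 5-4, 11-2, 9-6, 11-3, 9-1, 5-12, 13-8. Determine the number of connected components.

Starting from 1 we can reach 1, 6, 9. That is one component of size 3.
Starting from 2 we can reach 2, 3, 4, 5, 7, 8, 10, 11, 12, 13, 14. That is one component of size 11.
Total: 2 components.

2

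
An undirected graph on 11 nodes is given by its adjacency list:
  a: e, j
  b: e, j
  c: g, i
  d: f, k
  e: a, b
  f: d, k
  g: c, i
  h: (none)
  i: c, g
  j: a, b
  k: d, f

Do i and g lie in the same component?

From i we can reach c, g, i, which includes g.

Yes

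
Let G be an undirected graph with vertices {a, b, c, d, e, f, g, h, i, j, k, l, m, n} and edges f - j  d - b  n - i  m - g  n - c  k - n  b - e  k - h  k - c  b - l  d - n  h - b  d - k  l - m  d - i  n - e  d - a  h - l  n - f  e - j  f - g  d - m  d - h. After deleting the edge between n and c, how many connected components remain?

1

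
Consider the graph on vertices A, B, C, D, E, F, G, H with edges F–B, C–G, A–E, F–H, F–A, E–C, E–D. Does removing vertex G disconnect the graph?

Deleting G leaves 1 component (was 1), so G is not a cut vertex.

No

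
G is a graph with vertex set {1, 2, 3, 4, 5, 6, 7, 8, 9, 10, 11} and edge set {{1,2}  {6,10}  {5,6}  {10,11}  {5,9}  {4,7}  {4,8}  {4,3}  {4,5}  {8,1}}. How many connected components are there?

1

Starting from 1 we can reach 1, 2, 3, 4, 5, 6, 7, 8, 9, 10, 11. That is one component of size 11.
Total: 1 component.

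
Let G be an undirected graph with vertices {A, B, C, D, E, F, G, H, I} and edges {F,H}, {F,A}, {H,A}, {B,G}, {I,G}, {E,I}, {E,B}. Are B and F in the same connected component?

The component containing B is {B, E, G, I}, and F is not in it.

No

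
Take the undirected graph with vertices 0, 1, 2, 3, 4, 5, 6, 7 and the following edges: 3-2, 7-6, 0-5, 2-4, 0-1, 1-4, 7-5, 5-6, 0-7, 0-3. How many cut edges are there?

0

The edges on the cycle 0-3-2-4-1-0 are not bridges since each lies on that cycle.
Every edge lies on some cycle, so there are no bridges.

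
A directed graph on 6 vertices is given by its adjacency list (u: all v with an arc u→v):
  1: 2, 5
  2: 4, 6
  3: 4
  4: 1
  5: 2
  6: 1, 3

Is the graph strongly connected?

From 2 we can reach every vertex (1, 2, 3, 4, 5, 6), and every vertex can reach 2 (1, 2, 3, 4, 5, 6). So the whole graph is one strongly connected component.

Yes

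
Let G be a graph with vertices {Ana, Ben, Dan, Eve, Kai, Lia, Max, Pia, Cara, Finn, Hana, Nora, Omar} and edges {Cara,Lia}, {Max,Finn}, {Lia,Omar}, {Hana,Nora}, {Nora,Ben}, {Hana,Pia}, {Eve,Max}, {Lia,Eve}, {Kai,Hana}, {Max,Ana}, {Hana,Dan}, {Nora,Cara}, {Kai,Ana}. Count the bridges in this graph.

5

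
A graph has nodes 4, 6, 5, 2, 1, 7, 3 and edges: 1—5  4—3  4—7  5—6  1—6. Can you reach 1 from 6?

Yes

From 6 we can reach 1, 5, 6, which includes 1.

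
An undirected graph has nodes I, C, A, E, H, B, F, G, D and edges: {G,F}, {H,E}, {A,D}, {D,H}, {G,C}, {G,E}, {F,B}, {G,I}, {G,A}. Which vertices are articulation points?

Removing F increases the component count from 1 to 2, so F is a cut vertex.
Removing G increases the component count from 1 to 4, so G is a cut vertex.
By contrast removing H leaves 1 component; it is not a cut vertex. No other vertex is a cut vertex either.

F, G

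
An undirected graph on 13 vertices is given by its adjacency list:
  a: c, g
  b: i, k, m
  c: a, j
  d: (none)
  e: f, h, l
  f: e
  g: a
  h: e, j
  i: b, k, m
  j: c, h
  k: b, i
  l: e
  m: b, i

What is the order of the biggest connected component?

8

d is isolated — a component by itself.
Starting from b we can reach b, i, k, m. That is one component of size 4.
Starting from a we can reach a, c, e, f, g, h, j, l. That is one component of size 8.
The largest has 8 vertices.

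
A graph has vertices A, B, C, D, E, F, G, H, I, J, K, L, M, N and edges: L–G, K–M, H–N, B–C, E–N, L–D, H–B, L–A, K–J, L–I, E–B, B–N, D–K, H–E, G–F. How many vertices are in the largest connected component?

Starting from B we can reach B, C, E, H, N. That is one component of size 5.
Starting from A we can reach A, D, F, G, I, J, K, L, M. That is one component of size 9.
The largest has 9 vertices.

9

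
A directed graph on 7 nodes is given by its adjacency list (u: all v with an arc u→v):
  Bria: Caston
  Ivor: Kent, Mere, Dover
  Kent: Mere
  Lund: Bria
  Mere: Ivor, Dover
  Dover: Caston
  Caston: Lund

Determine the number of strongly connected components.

{Bria, Lund, Caston} are all mutually reachable — one SCC of size 3.
{Ivor, Kent, Mere} are all mutually reachable — one SCC of size 3.
{Dover} is an SCC by itself.
That gives 3 strongly connected components.

3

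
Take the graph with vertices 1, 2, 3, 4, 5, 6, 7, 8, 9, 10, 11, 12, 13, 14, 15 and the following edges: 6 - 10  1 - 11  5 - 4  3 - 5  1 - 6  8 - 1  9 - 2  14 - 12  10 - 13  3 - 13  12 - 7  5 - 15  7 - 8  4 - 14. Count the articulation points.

2

Removing 1 increases the component count from 2 to 3, so 1 is a cut vertex.
Removing 5 increases the component count from 2 to 3, so 5 is a cut vertex.
By contrast removing 10 leaves 2 components; it is not a cut vertex. No other vertex is a cut vertex either.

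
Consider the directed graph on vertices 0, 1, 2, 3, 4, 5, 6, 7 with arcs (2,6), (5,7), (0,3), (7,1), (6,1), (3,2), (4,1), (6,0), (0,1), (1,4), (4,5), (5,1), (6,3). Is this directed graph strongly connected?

There is no directed path from 4 to 2, so the graph is not strongly connected.

No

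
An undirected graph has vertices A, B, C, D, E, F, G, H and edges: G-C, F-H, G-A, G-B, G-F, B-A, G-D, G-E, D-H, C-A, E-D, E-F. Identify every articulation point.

Removing G increases the component count from 1 to 2, so G is a cut vertex.
By contrast removing F leaves 1 component; it is not a cut vertex. No other vertex is a cut vertex either.

G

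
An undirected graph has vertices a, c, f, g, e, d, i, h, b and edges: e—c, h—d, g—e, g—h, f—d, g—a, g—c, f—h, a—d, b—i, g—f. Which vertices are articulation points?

Removing g increases the component count from 2 to 3, so g is a cut vertex.
By contrast removing e leaves 2 components; it is not a cut vertex. No other vertex is a cut vertex either.

g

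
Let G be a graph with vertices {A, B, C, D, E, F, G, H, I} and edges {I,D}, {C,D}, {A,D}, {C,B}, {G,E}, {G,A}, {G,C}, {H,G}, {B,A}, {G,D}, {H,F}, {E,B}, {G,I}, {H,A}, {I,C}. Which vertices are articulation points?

H

Removing H increases the component count from 1 to 2, so H is a cut vertex.
By contrast removing C leaves 1 component; it is not a cut vertex. No other vertex is a cut vertex either.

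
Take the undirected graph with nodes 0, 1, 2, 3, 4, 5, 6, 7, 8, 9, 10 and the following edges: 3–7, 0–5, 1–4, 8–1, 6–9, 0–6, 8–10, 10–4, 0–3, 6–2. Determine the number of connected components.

Starting from 1 we can reach 1, 4, 8, 10. That is one component of size 4.
Starting from 0 we can reach 0, 2, 3, 5, 6, 7, 9. That is one component of size 7.
Total: 2 components.

2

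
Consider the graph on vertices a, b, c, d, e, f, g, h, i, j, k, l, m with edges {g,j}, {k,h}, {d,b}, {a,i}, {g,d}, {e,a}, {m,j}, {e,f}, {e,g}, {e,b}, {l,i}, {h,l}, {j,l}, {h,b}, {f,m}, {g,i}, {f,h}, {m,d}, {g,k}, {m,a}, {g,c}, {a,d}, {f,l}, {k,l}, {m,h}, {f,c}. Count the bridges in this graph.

The edges on the cycle e-f-m-h-k-g-e are not bridges since each lies on that cycle.
Every edge lies on some cycle, so there are no bridges.

0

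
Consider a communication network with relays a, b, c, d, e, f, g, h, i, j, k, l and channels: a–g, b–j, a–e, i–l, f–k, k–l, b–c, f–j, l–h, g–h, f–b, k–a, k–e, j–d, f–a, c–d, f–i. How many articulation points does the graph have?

Removing f increases the component count from 1 to 2, so f is a cut vertex.
By contrast removing i leaves 1 component; it is not a cut vertex. No other vertex is a cut vertex either.

1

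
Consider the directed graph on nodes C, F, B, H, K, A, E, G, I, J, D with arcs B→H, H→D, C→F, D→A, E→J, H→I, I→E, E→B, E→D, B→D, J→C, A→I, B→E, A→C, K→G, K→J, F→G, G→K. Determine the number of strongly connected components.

{A, B, D, E, H, I} are all mutually reachable — one SCC of size 6.
{C, F, G, J, K} are all mutually reachable — one SCC of size 5.
That gives 2 strongly connected components.

2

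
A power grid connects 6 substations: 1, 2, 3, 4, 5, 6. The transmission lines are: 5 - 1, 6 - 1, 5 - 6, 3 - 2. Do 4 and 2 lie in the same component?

The component containing 4 is {4}, and 2 is not in it.

No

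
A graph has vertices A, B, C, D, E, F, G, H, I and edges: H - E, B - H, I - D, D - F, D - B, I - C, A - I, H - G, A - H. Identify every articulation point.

D, H, I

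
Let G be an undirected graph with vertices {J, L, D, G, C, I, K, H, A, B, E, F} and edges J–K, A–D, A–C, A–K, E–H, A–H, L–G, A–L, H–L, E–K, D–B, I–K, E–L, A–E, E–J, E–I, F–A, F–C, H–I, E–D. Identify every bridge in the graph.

B-D, G-L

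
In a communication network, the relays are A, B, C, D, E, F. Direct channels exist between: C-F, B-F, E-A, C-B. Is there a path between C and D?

No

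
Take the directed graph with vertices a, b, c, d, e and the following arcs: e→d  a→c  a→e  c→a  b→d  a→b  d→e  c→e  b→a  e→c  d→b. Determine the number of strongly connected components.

{a, b, c, d, e} are all mutually reachable — one SCC of size 5.
That gives 1 strongly connected component.

1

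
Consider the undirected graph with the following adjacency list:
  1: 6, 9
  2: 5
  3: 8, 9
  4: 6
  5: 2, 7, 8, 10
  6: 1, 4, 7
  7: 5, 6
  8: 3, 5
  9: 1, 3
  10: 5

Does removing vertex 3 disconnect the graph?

No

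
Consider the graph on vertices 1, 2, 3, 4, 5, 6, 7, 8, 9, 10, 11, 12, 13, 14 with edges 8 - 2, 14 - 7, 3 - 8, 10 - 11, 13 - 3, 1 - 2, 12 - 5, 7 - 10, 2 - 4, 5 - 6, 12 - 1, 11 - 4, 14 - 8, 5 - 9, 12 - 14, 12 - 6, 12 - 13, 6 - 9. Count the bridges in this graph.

0

The edges on the cycle 12-5-9-6-12 are not bridges since each lies on that cycle.
Every edge lies on some cycle, so there are no bridges.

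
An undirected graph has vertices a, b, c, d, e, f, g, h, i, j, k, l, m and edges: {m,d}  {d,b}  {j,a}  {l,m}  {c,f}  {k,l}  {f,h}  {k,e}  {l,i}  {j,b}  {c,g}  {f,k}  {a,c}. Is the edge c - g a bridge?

Yes

Removing c - g leaves no path between c and g: the component count goes from 1 to 2. So it is a bridge.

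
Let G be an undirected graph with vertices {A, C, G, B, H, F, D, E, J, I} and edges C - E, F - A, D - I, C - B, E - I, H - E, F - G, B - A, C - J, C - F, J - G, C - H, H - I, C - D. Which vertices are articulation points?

C

Removing C increases the component count from 1 to 2, so C is a cut vertex.
By contrast removing G leaves 1 component; it is not a cut vertex. No other vertex is a cut vertex either.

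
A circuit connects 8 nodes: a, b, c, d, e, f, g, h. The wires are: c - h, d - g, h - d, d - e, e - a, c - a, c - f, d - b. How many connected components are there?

1

Starting from a we can reach a, b, c, d, e, f, g, h. That is one component of size 8.
Total: 1 component.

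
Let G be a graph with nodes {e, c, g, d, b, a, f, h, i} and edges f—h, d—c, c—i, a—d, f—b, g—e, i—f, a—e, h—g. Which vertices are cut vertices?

Removing f increases the component count from 1 to 2, so f is a cut vertex.
By contrast removing c leaves 1 component; it is not a cut vertex. No other vertex is a cut vertex either.

f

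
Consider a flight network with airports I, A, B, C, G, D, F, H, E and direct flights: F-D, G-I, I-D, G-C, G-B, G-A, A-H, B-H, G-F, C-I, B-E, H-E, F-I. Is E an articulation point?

No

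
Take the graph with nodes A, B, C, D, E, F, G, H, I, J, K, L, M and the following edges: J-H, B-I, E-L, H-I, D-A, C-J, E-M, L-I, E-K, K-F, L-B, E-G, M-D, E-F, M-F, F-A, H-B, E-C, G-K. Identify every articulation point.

Removing E increases the component count from 1 to 2, so E is a cut vertex.
By contrast removing J leaves 1 component; it is not a cut vertex. No other vertex is a cut vertex either.

E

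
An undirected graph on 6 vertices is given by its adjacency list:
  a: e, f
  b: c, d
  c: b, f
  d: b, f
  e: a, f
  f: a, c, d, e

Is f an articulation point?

Yes

Deleting f raises the number of components from 1 to 2, so f is a cut vertex.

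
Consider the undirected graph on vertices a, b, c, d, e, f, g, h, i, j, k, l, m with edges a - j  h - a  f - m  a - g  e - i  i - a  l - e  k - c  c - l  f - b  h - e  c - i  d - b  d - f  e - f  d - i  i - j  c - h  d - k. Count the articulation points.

Removing a increases the component count from 1 to 2, so a is a cut vertex.
Removing f increases the component count from 1 to 2, so f is a cut vertex.
By contrast removing i leaves 1 component; it is not a cut vertex. No other vertex is a cut vertex either.

2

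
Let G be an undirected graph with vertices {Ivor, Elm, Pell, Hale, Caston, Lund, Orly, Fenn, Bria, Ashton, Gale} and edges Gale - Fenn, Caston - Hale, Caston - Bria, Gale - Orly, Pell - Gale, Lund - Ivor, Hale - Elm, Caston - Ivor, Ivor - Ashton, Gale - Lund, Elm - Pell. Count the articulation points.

3

Removing Gale increases the component count from 1 to 3, so Gale is a cut vertex.
Removing Ivor increases the component count from 1 to 2, so Ivor is a cut vertex.
Removing Caston increases the component count from 1 to 2, so Caston is a cut vertex.
By contrast removing Bria leaves 1 component; it is not a cut vertex. No other vertex is a cut vertex either.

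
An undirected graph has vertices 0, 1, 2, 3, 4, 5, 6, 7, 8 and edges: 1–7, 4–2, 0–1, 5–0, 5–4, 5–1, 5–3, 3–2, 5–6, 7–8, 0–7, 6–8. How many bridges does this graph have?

The edges on the cycle 5-4-2-3-5 are not bridges since each lies on that cycle.
Every edge lies on some cycle, so there are no bridges.

0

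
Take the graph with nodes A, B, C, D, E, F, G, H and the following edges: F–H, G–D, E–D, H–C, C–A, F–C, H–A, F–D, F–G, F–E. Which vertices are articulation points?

F

Removing F increases the component count from 2 to 3, so F is a cut vertex.
By contrast removing C leaves 2 components; it is not a cut vertex. No other vertex is a cut vertex either.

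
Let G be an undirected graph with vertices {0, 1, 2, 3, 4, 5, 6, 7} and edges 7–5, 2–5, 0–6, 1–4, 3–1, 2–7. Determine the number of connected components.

3

Starting from 0 we can reach 0, 6. That is one component of size 2.
Starting from 2 we can reach 2, 5, 7. That is one component of size 3.
Starting from 1 we can reach 1, 3, 4. That is one component of size 3.
Total: 3 components.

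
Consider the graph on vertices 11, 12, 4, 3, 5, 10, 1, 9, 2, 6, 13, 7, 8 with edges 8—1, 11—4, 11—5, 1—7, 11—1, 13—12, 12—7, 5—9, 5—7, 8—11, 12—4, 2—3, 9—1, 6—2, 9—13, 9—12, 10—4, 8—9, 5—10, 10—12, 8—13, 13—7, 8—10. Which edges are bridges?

The edges on the cycle 8-11-5-10-8 are not bridges since each lies on that cycle.
But removing 6—2 disconnects 6 from 2; removing 2—3 disconnects 2 from 3 — these are bridges.

2-3, 2-6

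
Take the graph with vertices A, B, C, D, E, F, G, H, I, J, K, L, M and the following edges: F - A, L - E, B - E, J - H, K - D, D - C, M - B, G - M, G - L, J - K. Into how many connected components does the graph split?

4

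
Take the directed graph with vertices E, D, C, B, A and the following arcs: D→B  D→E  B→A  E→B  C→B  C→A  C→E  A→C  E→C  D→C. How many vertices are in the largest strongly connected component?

4

{A, B, C, E} are all mutually reachable — one SCC of size 4.
{D} is an SCC by itself.
The largest has 4 vertices.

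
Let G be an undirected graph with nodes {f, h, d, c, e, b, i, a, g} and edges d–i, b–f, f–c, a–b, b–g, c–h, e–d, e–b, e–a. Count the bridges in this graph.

6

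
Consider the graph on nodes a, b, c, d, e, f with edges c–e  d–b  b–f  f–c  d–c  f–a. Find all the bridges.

a-f, c-e

The edges on the cycle d-b-f-c-d are not bridges since each lies on that cycle.
But removing f–a disconnects f from a; removing e–c disconnects e from c — these are bridges.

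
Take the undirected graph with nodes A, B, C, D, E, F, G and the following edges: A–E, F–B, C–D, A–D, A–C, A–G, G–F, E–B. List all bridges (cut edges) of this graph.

none

The edges on the cycle A-C-D-A are not bridges since each lies on that cycle.
Every edge lies on some cycle, so there are no bridges.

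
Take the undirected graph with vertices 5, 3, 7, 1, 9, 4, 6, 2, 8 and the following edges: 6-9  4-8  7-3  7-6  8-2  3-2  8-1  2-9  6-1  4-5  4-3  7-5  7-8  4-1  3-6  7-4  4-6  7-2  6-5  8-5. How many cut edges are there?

0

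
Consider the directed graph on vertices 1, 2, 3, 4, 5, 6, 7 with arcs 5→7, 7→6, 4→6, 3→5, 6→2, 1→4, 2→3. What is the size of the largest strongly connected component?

5

{2, 3, 5, 6, 7} are all mutually reachable — one SCC of size 5.
{4} is an SCC by itself.
{1} is an SCC by itself.
The largest has 5 vertices.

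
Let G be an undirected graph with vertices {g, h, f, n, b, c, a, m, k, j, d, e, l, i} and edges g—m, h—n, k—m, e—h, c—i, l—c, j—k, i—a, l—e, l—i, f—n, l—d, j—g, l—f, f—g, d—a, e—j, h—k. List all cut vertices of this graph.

Removing l increases the component count from 2 to 3, so l is a cut vertex.
By contrast removing i leaves 2 components; it is not a cut vertex. No other vertex is a cut vertex either.

l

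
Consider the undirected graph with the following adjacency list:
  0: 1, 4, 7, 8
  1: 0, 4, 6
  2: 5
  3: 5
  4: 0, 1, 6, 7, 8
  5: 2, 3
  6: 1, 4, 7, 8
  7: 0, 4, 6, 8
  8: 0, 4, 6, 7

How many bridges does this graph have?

The edges on the cycle 0-1-4-0 are not bridges since each lies on that cycle.
But removing 3-5 disconnects 3 from 5; removing 2-5 disconnects 2 from 5 — these are bridges.
That makes 2 bridges.

2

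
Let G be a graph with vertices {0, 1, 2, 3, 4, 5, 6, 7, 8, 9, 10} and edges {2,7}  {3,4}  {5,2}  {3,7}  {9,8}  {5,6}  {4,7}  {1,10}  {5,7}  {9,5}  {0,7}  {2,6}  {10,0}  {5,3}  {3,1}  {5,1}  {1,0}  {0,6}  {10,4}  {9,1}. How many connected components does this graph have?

1

Starting from 0 we can reach 0, 1, 2, 3, 4, 5, 6, 7, 8, 9, 10. That is one component of size 11.
Total: 1 component.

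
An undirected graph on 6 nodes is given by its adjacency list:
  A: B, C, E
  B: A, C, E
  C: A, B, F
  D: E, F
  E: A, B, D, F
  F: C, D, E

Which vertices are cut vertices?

Removing E, for instance, still leaves 1 component. No single vertex removal increases the component count — the graph has no articulation points.

none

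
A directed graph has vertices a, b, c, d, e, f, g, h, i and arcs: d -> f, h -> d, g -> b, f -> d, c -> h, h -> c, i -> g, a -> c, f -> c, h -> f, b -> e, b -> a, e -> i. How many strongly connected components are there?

3

{b, e, g, i} are all mutually reachable — one SCC of size 4.
{c, d, f, h} are all mutually reachable — one SCC of size 4.
{a} is an SCC by itself.
That gives 3 strongly connected components.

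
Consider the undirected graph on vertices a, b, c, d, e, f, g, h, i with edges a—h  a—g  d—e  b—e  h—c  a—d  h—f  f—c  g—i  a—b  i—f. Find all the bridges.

none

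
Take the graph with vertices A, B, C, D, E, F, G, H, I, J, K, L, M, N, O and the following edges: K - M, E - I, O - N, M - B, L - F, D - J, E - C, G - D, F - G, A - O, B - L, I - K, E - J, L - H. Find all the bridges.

The edges on the cycle E-I-K-M-B-L-F-G-D-J-E are not bridges since each lies on that cycle.
But removing O - N disconnects O from N; removing A - O disconnects A from O; removing H - L disconnects H from L; removing E - C disconnects E from C — these are bridges.

A-O, C-E, H-L, N-O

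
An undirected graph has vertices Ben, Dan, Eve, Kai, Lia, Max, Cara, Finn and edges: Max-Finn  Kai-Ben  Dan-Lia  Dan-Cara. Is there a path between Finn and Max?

Yes

From Finn we can reach Max, Finn, which includes Max.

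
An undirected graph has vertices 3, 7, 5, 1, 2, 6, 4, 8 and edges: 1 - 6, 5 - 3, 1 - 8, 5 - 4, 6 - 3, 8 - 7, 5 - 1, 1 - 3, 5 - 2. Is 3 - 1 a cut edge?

No

After removing 3 - 1, the path 3-5-1 still connects them, so the edge is not a bridge.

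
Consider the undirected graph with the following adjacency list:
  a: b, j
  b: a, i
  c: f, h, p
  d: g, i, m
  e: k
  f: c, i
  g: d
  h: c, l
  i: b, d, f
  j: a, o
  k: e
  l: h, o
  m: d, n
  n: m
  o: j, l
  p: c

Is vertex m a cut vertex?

Deleting m raises the number of components from 2 to 3, so m is a cut vertex.

Yes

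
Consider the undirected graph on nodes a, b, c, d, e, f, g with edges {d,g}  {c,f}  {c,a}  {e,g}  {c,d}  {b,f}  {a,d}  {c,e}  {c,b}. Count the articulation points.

1

Removing c increases the component count from 1 to 2, so c is a cut vertex.
By contrast removing a leaves 1 component; it is not a cut vertex. No other vertex is a cut vertex either.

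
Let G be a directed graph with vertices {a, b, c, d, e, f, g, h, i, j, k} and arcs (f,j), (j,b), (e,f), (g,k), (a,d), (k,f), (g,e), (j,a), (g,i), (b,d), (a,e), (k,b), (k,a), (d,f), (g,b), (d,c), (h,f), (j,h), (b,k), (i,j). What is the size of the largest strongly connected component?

{a, b, d, e, f, h, j, k} are all mutually reachable — one SCC of size 8.
{i} is an SCC by itself.
{c} is an SCC by itself.
{g} is an SCC by itself.
The largest has 8 vertices.

8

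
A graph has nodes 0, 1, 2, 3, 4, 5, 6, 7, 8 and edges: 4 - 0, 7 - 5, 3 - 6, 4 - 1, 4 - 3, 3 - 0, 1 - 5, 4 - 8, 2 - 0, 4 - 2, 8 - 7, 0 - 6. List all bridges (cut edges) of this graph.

none

The edges on the cycle 4-8-7-5-1-4 are not bridges since each lies on that cycle.
Every edge lies on some cycle, so there are no bridges.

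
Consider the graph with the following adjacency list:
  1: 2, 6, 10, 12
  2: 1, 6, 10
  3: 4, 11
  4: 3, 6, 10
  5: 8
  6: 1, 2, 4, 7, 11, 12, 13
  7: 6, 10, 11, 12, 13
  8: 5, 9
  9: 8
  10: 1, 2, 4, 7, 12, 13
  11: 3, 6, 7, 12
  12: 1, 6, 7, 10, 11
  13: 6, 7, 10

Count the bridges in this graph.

The edges on the cycle 6-13-10-7-6 are not bridges since each lies on that cycle.
But removing 5-8 disconnects 5 from 8; removing 8-9 disconnects 8 from 9 — these are bridges.
That makes 2 bridges.

2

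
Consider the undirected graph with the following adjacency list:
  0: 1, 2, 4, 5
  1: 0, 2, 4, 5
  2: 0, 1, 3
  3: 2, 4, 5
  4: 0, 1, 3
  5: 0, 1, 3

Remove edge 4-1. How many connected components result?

1

4 and 1 are still connected via 4-0-1, so the component count stays at 1.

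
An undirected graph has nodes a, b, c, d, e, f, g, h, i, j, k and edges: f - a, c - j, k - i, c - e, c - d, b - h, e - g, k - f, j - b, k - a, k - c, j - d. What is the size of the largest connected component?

Starting from a we can reach a, b, c, d, e, f, g, h, i, j, k. That is one component of size 11.
The largest has 11 vertices.

11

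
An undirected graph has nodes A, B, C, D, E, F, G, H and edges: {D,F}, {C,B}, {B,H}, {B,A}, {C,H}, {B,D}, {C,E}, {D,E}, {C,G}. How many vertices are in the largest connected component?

8

Starting from A we can reach A, B, C, D, E, F, G, H. That is one component of size 8.
The largest has 8 vertices.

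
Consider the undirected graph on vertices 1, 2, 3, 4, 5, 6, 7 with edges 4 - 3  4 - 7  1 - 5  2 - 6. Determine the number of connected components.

Starting from 1 we can reach 1, 5. That is one component of size 2.
Starting from 2 we can reach 2, 6. That is one component of size 2.
Starting from 3 we can reach 3, 4, 7. That is one component of size 3.
Total: 3 components.

3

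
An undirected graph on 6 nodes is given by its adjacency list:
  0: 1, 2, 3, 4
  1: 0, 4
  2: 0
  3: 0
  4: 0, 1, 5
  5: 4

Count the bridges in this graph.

3

The edges on the cycle 0-4-1-0 are not bridges since each lies on that cycle.
But removing 2-0 disconnects 2 from 0; removing 5-4 disconnects 5 from 4; removing 0-3 disconnects 0 from 3 — these are bridges.
That makes 3 bridges.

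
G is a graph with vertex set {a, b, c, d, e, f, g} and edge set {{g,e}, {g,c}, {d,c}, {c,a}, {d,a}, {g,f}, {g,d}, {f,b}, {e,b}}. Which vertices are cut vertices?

Removing g increases the component count from 1 to 2, so g is a cut vertex.
By contrast removing e leaves 1 component; it is not a cut vertex. No other vertex is a cut vertex either.

g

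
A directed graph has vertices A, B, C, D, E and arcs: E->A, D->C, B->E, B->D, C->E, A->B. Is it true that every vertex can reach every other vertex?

From D we can reach every vertex (A, B, C, D, E), and every vertex can reach D (A, B, C, D, E). So the whole graph is one strongly connected component.

Yes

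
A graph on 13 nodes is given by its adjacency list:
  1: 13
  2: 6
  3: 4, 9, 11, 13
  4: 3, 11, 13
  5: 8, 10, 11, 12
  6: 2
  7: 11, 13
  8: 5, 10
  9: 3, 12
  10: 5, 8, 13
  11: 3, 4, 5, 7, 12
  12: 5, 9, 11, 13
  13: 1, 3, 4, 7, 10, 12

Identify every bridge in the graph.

1-13, 2-6

The edges on the cycle 12-9-3-11-5-12 are not bridges since each lies on that cycle.
But removing 13-1 disconnects 13 from 1; removing 6-2 disconnects 6 from 2 — these are bridges.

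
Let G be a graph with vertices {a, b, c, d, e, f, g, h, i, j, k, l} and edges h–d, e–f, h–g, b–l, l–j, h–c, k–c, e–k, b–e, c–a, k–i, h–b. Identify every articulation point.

Removing b increases the component count from 1 to 2, so b is a cut vertex.
Removing c increases the component count from 1 to 2, so c is a cut vertex.
Removing e increases the component count from 1 to 2, so e is a cut vertex.
Likewise h, k, l are cut vertices.
By contrast removing a leaves 1 component; it is not a cut vertex. No other vertex is a cut vertex either.

b, c, e, h, k, l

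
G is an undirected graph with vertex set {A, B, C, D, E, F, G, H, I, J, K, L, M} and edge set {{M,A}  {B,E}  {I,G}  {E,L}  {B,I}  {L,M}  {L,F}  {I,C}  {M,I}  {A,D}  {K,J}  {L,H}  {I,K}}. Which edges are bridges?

The edges on the cycle B-E-L-M-I-B are not bridges since each lies on that cycle.
But removing D-A disconnects D from A; removing L-F disconnects L from F; removing M-A disconnects M from A; removing L-H disconnects L from H — these are bridges.
In total 8 edges are bridges.

A-D, A-M, C-I, F-L, G-I, H-L, I-K, J-K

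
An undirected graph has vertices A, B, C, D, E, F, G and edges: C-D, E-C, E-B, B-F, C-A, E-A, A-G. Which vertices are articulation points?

A, B, C, E

Removing A increases the component count from 1 to 2, so A is a cut vertex.
Removing B increases the component count from 1 to 2, so B is a cut vertex.
Removing C increases the component count from 1 to 2, so C is a cut vertex.
Likewise E is a cut vertex.
By contrast removing D leaves 1 component; it is not a cut vertex. No other vertex is a cut vertex either.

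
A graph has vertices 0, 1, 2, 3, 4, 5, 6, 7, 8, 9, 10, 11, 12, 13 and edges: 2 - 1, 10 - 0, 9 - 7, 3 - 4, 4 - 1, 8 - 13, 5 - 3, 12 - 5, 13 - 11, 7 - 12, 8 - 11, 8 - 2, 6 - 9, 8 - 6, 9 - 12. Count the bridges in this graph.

1

The edges on the cycle 8-13-11-8 are not bridges since each lies on that cycle.
But removing 10 - 0 disconnects 10 from 0 — this is a bridge.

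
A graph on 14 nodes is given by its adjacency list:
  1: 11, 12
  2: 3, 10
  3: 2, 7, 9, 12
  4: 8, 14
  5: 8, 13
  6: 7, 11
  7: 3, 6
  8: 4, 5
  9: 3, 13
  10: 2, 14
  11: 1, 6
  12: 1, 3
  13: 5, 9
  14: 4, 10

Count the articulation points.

Removing 3 increases the component count from 1 to 2, so 3 is a cut vertex.
By contrast removing 8 leaves 1 component; it is not a cut vertex. No other vertex is a cut vertex either.

1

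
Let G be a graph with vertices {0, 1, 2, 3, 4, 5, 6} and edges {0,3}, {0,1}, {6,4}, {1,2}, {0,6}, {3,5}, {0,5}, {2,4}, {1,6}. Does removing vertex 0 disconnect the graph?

Yes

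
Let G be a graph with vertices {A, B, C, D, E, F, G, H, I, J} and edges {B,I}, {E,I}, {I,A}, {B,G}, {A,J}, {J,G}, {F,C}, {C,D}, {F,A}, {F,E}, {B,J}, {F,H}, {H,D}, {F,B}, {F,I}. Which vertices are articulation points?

Removing F increases the component count from 1 to 2, so F is a cut vertex.
By contrast removing I leaves 1 component; it is not a cut vertex. No other vertex is a cut vertex either.

F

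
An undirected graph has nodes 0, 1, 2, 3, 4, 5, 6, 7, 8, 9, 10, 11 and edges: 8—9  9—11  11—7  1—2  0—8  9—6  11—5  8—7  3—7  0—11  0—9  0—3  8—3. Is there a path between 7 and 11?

From 7 we can reach 0, 3, 5, 6, 7, 8, 9, 11, which includes 11.

Yes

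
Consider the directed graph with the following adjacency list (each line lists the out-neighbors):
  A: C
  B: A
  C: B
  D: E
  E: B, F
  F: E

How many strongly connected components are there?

3

{A, B, C} are all mutually reachable — one SCC of size 3.
{E, F} are all mutually reachable — one SCC of size 2.
{D} is an SCC by itself.
That gives 3 strongly connected components.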